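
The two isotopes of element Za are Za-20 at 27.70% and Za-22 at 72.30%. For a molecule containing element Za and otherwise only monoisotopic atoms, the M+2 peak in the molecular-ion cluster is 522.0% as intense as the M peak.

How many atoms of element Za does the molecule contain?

The M+2/M ratio from n Za atoms is n · q/p = n · 0.7230/0.2770.
n = 5.220 × 0.2770/0.7230 = 2.00 ≈ 2

2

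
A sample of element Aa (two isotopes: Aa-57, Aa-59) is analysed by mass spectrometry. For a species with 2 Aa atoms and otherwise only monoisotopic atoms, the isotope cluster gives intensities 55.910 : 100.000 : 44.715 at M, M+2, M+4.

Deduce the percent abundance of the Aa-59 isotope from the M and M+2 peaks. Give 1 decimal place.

47.2%

If p is the fraction of Aa that is Aa-57, then I(M+2)/I(M) = [C(2,1)·p^1·(1−p)] / p^2 = 2·(1−p)/p = 100.000/55.910 = 1.7886
(1−p)/p = 1.7886/2 = 0.8943  ⇒  p = 1/(1 + 0.8943) = 0.5279
Aa-57: 52.8%, Aa-59: 47.2%.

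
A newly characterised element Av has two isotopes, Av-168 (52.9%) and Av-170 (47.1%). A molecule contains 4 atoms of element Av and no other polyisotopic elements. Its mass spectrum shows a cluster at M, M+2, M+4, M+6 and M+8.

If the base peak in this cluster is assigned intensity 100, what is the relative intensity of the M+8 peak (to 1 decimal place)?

13.2

(0.529 + 0.471)^4 gives M 0.0783, M+2 0.2789, M+4 0.3725, M+6 0.2211, M+8 0.0492; the largest is M+4.
P(M+4) = C(4,2) × 0.529^2 × 0.471^2 = 6 × 0.279841 × 0.221841 = 0.372481 (base)
P(M+8) = C(4,4) × 0.529^0 × 0.471^4 = 1 × 1.0000 × 0.04921343 = 0.049213
Relative intensity = 0.049213 / 0.372481 × 100 = 13.2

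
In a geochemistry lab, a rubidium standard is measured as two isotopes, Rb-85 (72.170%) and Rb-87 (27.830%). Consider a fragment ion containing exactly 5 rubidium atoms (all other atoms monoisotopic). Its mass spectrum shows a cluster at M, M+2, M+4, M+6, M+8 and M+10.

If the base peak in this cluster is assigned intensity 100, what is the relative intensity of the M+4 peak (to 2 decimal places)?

(0.72170 + 0.27830)^5 gives M 0.1958, M+2 0.3775, M+4 0.2911, M+6 0.1123, M+8 0.0216, M+10 0.0017; the largest is M+2.
P(M+2) = C(5,1) × 0.72170^4 × 0.27830^1 = 5 × 0.27128565 × 0.2783 = 0.377494 (base)
P(M+4) = C(5,2) × 0.72170^3 × 0.27830^2 = 10 × 0.37589809 × 0.07745089 = 0.291136
Relative intensity = 0.291136 / 0.377494 × 100 = 77.12

77.12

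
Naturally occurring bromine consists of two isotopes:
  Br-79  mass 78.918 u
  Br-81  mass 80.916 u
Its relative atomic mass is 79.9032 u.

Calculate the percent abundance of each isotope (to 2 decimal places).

Br-79: 50.69%, Br-81: 49.31%

Writing the weighted mean with unknown fraction x of Br-79:
78.918·x + 80.916·(1 − x) = 79.9032
(78.918 − 80.916)·x = 79.9032 − 80.916
x = -1.0128 / -1.998 = 0.50691 → 50.69% Br-79, 49.31% Br-81.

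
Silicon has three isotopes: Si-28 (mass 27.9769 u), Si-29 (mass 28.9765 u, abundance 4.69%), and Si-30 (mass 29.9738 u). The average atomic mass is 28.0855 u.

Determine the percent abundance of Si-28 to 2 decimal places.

Let x and y be the fractions of Si-28 and Si-30. Then x + y = 1 − 0.0469 = 0.9531 and 27.9769x + 29.9738y = 28.0855 − 0.0469×28.9765 = 26.72650215.
Substituting: 27.9769x + 29.9738(0.9531 − x) = 26.72650215
(27.9769 − 29.9738)x = -1.84152663  ⇒  x = 0.92219, y = 0.03091
Si-28: 92.22%, Si-30: 3.09%.

92.22%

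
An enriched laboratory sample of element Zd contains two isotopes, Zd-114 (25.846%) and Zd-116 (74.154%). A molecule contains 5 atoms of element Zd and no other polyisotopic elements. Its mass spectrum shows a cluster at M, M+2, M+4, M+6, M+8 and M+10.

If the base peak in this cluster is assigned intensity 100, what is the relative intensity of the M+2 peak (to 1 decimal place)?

(0.25846 + 0.74154)^5 gives M 0.0012, M+2 0.0165, M+4 0.0949, M+6 0.2724, M+8 0.3908, M+10 0.2242; the largest is M+8.
P(M+8) = C(5,4) × 0.25846^1 × 0.74154^4 = 5 × 0.25846 × 0.30236974 = 0.390752 (base)
P(M+2) = C(5,1) × 0.25846^4 × 0.74154^1 = 5 × 0.00446245 × 0.74154 = 0.016545
Relative intensity = 0.016545 / 0.390752 × 100 = 4.2

4.2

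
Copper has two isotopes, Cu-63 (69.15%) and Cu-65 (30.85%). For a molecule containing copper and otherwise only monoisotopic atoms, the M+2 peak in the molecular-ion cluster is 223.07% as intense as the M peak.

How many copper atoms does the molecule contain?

5

With n Cu atoms, P(M+2)/P(M) = C(n,1)·p^(n−1)q / p^n = n·q/p = n · 0.3085/0.6915.
n = 2.2307 × 0.6915/0.3085 = 5.00 ≈ 5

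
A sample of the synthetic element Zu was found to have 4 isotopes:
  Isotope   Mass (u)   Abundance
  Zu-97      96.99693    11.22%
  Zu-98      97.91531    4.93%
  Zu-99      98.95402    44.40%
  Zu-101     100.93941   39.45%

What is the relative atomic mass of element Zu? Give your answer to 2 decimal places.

99.47 u

Average mass = Σ (abundance × isotope mass) = 0.1122 × 96.99693 + 0.0493 × 97.91531 + 0.4440 × 98.95402 + 0.3945 × 100.93941
= 10.883056 + 4.827225 + 43.935585 + 39.820597 = 99.466463 u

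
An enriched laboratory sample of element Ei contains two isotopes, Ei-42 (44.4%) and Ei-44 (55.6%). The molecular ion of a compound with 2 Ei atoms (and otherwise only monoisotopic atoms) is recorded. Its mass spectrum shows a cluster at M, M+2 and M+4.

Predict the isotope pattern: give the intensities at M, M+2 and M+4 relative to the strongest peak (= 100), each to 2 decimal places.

Each Ei atom is independently Ei-42 (p = 0.444) or Ei-44 (q = 0.556); the cluster is the binomial expansion (p + q)^2.
P(M) = 0.444^2 = 0.197136
P(M+2) = 2 × 0.444^1 × 0.556^1 = 0.493728
P(M+4) = 0.556^2 = 0.309136
The M+2 peak is largest (0.493728); scaling to 100 gives 39.93 : 100.00 : 62.61.

39.93 : 100.00 : 62.61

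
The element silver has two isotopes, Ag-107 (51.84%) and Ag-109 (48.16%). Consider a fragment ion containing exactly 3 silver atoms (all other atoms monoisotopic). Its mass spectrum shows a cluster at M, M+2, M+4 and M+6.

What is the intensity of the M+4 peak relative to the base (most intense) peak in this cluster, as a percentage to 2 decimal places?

92.90%

(0.5184 + 0.4816)^3 gives M 0.1393, M+2 0.3883, M+4 0.3607, M+6 0.1117; the largest is M+2.
P(M+2) = C(3,1) × 0.5184^2 × 0.4816^1 = 3 × 0.26873856 × 0.4816 = 0.388273 (base)
P(M+4) = C(3,2) × 0.5184^1 × 0.4816^2 = 3 × 0.5184 × 0.23193856 = 0.360711
Relative intensity = 0.360711 / 0.388273 × 100 = 92.90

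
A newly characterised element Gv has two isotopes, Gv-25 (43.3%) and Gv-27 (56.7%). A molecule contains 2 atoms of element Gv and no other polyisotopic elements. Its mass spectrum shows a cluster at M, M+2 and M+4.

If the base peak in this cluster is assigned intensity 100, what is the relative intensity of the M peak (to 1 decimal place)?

Binomial terms of (0.433 + 0.567)^2: M 0.1875, M+2 0.4910, M+4 0.3215 → M+2 is the base peak.
P(M+2) = C(2,1) × 0.433^1 × 0.567^1 = 2 × 0.4330 × 0.5670 = 0.491022 (base)
P(M) = C(2,0) × 0.433^2 × 0.567^0 = 1 × 0.187489 × 1.0000 = 0.187489
Relative intensity = 0.187489 / 0.491022 × 100 = 38.2

38.2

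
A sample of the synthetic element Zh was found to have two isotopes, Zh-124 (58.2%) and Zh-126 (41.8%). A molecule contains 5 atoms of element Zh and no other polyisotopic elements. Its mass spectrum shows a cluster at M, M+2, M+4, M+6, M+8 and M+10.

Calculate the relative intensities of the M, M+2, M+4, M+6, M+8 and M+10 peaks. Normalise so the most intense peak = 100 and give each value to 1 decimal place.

The 5 Zh atoms are independent, so intensities follow the terms of (0.582 + 0.418)^5.
P(M) = 0.582^5 = 0.066775
P(M+2) = 5 × 0.582^4 × 0.418^1 = 0.239794
P(M+4) = 10 × 0.582^3 × 0.418^2 = 0.344446
P(M+6) = 10 × 0.582^2 × 0.418^3 = 0.247386
P(M+8) = 5 × 0.582^1 × 0.418^4 = 0.088838
P(M+10) = 0.418^5 = 0.012761
The M+4 peak is largest (0.344446); scaling to 100 gives 19.4 : 69.6 : 100.0 : 71.8 : 25.8 : 3.7.

19.4 : 69.6 : 100.0 : 71.8 : 25.8 : 3.7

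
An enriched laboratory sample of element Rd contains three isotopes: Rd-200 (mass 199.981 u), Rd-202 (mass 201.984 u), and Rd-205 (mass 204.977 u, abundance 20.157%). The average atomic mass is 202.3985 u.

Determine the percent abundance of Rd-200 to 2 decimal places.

The remaining 79.843% is split between Rd-200 (fraction x) and Rd-202 (fraction 0.79843 − x).
Substituting: 199.981x + 201.984(0.79843 − x) = 161.08128611
(199.981 − 201.984)x = -0.18879901  ⇒  x = 0.09426, y = 0.70417
Rd-200: 9.43%, Rd-202: 70.42%.

9.43%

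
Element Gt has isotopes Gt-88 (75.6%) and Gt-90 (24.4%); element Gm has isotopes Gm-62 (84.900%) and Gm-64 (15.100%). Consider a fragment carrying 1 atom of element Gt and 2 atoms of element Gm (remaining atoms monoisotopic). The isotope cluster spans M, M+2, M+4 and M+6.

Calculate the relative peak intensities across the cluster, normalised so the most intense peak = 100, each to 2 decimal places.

Element Gt pattern (n=1): 0.7560 : 0.2440
Element Gm pattern (n=2): 0.720801 : 0.256398 : 0.022801
Convolve the two distributions (both contribute in 2-u steps):
  M: 0.7560×0.720801 = 0.544926
  M+2: 0.7560×0.256398 + 0.2440×0.720801 = 0.369712
  M+4: 0.7560×0.022801 + 0.2440×0.256398 = 0.079799
  M+6: 0.2440×0.022801 = 0.005563
Scale to base peak (0.544926) = 100: 100.00 : 67.85 : 14.64 : 1.02

100.00 : 67.85 : 14.64 : 1.02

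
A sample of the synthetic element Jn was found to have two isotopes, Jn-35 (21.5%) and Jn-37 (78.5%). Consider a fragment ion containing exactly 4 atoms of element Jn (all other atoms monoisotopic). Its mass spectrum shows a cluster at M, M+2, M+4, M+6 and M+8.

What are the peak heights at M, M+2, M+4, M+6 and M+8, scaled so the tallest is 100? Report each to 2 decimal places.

0.51 : 7.50 : 41.08 : 100.00 : 91.28

Expanding (0.215 + 0.785)^4:
P(M) = 0.215^4 = 0.002137
P(M+2) = 4 × 0.215^3 × 0.785^1 = 0.031206
P(M+4) = 6 × 0.215^2 × 0.785^2 = 0.170910
P(M+6) = 4 × 0.215^1 × 0.785^3 = 0.416013
P(M+8) = 0.785^4 = 0.379733
The M+6 peak is largest (0.416013); scaling to 100 gives 0.51 : 7.50 : 41.08 : 100.00 : 91.28.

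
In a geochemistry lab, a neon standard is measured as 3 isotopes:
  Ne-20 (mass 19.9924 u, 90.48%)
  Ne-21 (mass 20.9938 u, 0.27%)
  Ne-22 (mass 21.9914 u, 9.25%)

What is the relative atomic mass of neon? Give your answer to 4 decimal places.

The abundance-weighted mean is 0.9048 × 19.9924 + 0.0027 × 20.9938 + 0.0925 × 21.9914
= 18.08912 + 0.05668 + 2.03420 = 20.18000 u

20.1800 u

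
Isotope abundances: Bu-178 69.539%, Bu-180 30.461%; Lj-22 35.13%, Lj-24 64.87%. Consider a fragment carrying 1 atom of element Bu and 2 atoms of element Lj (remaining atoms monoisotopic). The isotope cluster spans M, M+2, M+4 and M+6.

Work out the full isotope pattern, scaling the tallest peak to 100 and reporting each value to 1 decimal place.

19.9 : 82.2 : 100.0 : 29.7

Element Bu pattern (n=1): 0.69539 : 0.30461
Element Lj pattern (n=2): 0.12341169 : 0.45577662 : 0.42081169
Convolve the two distributions (both contribute in 2-u steps):
  M: 0.69539×0.12341169 = 0.085819
  M+2: 0.69539×0.45577662 + 0.30461×0.12341169 = 0.354535
  M+4: 0.69539×0.42081169 + 0.30461×0.45577662 = 0.431462
  M+6: 0.30461×0.42081169 = 0.128183
Scale to base peak (0.431462) = 100: 19.9 : 82.2 : 100.0 : 29.7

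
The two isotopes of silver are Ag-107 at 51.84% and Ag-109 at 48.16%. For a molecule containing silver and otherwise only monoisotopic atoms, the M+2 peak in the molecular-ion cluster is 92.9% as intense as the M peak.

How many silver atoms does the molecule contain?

1

The M+2/M ratio from n Ag atoms is n · q/p = n · 0.4816/0.5184.
n = 0.929 × 0.5184/0.4816 = 1.00 ≈ 1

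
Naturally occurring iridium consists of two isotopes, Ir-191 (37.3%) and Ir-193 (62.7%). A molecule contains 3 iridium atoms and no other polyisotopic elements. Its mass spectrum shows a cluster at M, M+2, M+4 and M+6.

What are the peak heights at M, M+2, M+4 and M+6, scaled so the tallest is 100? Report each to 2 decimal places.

11.80 : 59.49 : 100.00 : 56.03

Expanding (0.373 + 0.627)^3:
P(M) = 0.373^3 = 0.051895
P(M+2) = 3 × 0.373^2 × 0.627^1 = 0.261702
P(M+4) = 3 × 0.373^1 × 0.627^2 = 0.439911
P(M+6) = 0.627^3 = 0.246492
The M+4 peak is largest (0.439911); scaling to 100 gives 11.80 : 59.49 : 100.00 : 56.03.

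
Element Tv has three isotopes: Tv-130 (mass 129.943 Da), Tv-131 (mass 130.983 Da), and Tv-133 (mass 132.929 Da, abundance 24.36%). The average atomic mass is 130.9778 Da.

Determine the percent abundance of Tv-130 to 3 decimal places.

46.081%

The remaining 75.64% is split between Tv-130 (fraction x) and Tv-131 (fraction 0.7564 − x).
Substituting: 129.943x + 130.983(0.7564 − x) = 98.5962956
(129.943 − 130.983)x = -0.4792456  ⇒  x = 0.46081, y = 0.29559
Tv-130: 46.081%, Tv-131: 29.559%.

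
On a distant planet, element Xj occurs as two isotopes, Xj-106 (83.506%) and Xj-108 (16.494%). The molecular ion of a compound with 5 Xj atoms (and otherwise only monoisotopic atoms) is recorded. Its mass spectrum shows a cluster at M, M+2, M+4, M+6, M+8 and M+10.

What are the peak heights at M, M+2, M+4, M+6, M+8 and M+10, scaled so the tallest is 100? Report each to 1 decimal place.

100.0 : 98.8 : 39.0 : 7.7 : 0.8 : 0.0

Each Xj atom is independently Xj-106 (p = 0.83506) or Xj-108 (q = 0.16494); the cluster is the binomial expansion (p + q)^5.
P(M) = 0.83506^5 = 0.406058
P(M+2) = 5 × 0.83506^4 × 0.16494^1 = 0.401021
P(M+4) = 10 × 0.83506^3 × 0.16494^2 = 0.158418
P(M+6) = 10 × 0.83506^2 × 0.16494^3 = 0.031291
P(M+8) = 5 × 0.83506^1 × 0.16494^4 = 0.003090
P(M+10) = 0.16494^5 = 0.000122
The M peak is largest (0.406058); scaling to 100 gives 100.0 : 98.8 : 39.0 : 7.7 : 0.8 : 0.0.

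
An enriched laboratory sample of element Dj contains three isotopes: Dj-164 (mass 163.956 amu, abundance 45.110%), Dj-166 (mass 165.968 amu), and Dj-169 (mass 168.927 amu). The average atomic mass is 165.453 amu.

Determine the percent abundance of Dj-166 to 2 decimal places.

41.62%

The remaining 54.890% is split between Dj-166 (fraction x) and Dj-169 (fraction 0.54890 − x).
Substituting: 165.968x + 168.927(0.54890 − x) = 91.4924484
(165.968 − 168.927)x = -1.2315819  ⇒  x = 0.41622, y = 0.13268
Dj-166: 41.62%, Dj-169: 13.27%.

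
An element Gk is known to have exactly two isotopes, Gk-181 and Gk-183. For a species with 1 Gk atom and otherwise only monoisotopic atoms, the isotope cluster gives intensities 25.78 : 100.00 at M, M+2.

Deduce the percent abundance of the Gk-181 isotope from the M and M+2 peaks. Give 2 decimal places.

20.50%

Let p = fractional abundance of Gk-181. I(M+2)/I(M) = [C(1,1)·p^0·(1−p)] / p^1 = 1·(1−p)/p = 100.00/25.78 = 3.8790
(1−p)/p = 3.8790/1 = 3.8790  ⇒  p = 1/(1 + 3.8790) = 0.2050
Gk-181: 20.50%, Gk-183: 79.50%.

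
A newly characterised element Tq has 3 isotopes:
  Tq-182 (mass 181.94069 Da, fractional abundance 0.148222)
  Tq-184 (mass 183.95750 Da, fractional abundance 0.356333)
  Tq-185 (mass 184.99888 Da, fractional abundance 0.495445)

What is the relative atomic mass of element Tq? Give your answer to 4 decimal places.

Average mass = Σ (abundance × isotope mass) = 0.148222 × 181.94069 + 0.356333 × 183.95750 + 0.495445 × 184.99888
= 26.967613 + 65.550128 + 91.656770 = 184.174511 Da

184.1745 Da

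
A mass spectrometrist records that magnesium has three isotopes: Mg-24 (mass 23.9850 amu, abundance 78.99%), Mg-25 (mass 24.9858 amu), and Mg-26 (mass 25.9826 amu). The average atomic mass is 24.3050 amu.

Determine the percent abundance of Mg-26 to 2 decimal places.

11.01%

Let x and y be the fractions of Mg-25 and Mg-26. Then x + y = 1 − 0.7899 = 0.2101 and 24.9858x + 25.9826y = 24.3050 − 0.7899×23.9850 = 5.3592485.
Substituting: 24.9858x + 25.9826(0.2101 − x) = 5.3592485
(24.9858 − 25.9826)x = -0.09969576  ⇒  x = 0.10002, y = 0.11008
Mg-25: 10.00%, Mg-26: 11.01%.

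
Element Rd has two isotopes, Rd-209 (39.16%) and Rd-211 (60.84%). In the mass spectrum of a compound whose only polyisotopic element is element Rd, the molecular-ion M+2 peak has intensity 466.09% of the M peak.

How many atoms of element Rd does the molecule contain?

The M+2/M ratio from n Rd atoms is n · q/p = n · 0.6084/0.3916.
n = 4.6609 × 0.3916/0.6084 = 3.00 ≈ 3

3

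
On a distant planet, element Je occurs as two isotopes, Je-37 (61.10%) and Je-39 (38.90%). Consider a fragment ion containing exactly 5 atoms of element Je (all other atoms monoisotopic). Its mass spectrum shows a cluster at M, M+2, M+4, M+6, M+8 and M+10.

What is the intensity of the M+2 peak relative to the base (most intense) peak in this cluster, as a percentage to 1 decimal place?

(0.6110 + 0.3890)^5 gives M 0.0852, M+2 0.2711, M+4 0.3452, M+6 0.2198, M+8 0.0700, M+10 0.0089; the largest is M+4.
P(M+4) = C(5,2) × 0.6110^3 × 0.3890^2 = 10 × 0.22809913 × 0.151321 = 0.345162 (base)
P(M+2) = C(5,1) × 0.6110^4 × 0.3890^1 = 5 × 0.13936857 × 0.3890 = 0.271072
Relative intensity = 0.271072 / 0.345162 × 100 = 78.5

78.5%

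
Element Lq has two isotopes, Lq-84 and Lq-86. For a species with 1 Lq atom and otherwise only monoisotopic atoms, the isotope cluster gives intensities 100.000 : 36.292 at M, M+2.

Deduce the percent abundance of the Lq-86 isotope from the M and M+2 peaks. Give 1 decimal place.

If p is the fraction of Lq that is Lq-84, then I(M+2)/I(M) = [C(1,1)·p^0·(1−p)] / p^1 = 1·(1−p)/p = 36.292/100.000 = 0.3629
(1−p)/p = 0.3629/1 = 0.3629  ⇒  p = 1/(1 + 0.3629) = 0.7337
Lq-84: 73.4%, Lq-86: 26.6%.

26.6%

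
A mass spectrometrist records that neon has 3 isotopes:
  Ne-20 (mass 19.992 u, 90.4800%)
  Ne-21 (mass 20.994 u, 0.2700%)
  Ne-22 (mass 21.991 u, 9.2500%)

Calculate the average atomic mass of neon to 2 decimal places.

Average mass = Σ (abundance × isotope mass) = 0.904800 × 19.992 + 0.002700 × 20.994 + 0.092500 × 21.991
= 18.0888 + 0.0567 + 2.0342 = 20.1797 u

20.18 u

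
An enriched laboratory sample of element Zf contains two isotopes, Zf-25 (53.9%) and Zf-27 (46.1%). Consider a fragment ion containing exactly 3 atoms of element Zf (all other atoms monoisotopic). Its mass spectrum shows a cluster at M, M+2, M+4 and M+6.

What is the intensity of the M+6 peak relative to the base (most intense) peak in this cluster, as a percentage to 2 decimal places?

Binomial terms of (0.539 + 0.461)^3: M 0.1566, M+2 0.4018, M+4 0.3436, M+6 0.0980 → M+2 is the base peak.
P(M+2) = C(3,1) × 0.539^2 × 0.461^1 = 3 × 0.290521 × 0.4610 = 0.401791 (base)
P(M+6) = C(3,3) × 0.539^0 × 0.461^3 = 1 × 1.0000 × 0.09797218 = 0.097972
Relative intensity = 0.097972 / 0.401791 × 100 = 24.38

24.38%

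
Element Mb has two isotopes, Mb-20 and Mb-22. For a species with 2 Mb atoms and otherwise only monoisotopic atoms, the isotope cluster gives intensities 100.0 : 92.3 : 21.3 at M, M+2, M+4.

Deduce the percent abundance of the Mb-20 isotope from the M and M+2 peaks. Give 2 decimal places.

68.42%

Let p = fractional abundance of Mb-20. I(M+2)/I(M) = [C(2,1)·p^1·(1−p)] / p^2 = 2·(1−p)/p = 92.3/100.0 = 0.9230
(1−p)/p = 0.9230/2 = 0.4615  ⇒  p = 1/(1 + 0.4615) = 0.6842
Mb-20: 68.42%, Mb-22: 31.58%.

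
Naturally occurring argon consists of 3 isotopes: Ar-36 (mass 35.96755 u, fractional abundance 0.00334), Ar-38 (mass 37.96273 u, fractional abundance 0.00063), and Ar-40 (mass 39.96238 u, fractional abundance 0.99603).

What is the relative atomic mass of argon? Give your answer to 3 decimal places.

The abundance-weighted mean is 0.00334 × 35.96755 + 0.00063 × 37.96273 + 0.99603 × 39.96238
= 0.120132 + 0.023917 + 39.803729 = 39.947778 u

39.948 u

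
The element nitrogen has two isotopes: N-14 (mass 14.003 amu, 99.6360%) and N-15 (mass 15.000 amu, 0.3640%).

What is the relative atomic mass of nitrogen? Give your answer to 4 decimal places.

Ar = Σ fᵢ·mᵢ = 0.996360 × 14.003 + 0.003640 × 15.000
= 13.95203 + 0.05460 = 14.00663 amu

14.0066 amu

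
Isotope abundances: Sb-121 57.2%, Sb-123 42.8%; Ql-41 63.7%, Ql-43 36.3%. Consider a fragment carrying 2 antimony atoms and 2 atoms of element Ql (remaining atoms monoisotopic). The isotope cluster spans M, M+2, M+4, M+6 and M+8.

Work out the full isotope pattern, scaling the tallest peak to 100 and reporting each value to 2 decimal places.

Antimony pattern (n=2): 0.327184 : 0.489632 : 0.183184
Element Ql pattern (n=2): 0.405769 : 0.462462 : 0.131769
Convolve the two distributions (both contribute in 2-u steps):
  M: 0.327184×0.405769 = 0.132761
  M+2: 0.327184×0.462462 + 0.489632×0.405769 = 0.349988
  M+4: 0.327184×0.131769 + 0.489632×0.462462 + 0.183184×0.405769 = 0.343879
  M+6: 0.489632×0.131769 + 0.183184×0.462462 = 0.149234
  M+8: 0.183184×0.131769 = 0.024138
Scale to base peak (0.349988) = 100: 37.93 : 100.00 : 98.25 : 42.64 : 6.90

37.93 : 100.00 : 98.25 : 42.64 : 6.90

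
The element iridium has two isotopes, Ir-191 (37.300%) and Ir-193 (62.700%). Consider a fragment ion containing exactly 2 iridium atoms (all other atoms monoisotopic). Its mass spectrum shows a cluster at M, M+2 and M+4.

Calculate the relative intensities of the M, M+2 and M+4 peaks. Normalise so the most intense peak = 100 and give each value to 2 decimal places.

29.74 : 100.00 : 84.05

Each Ir atom is independently Ir-191 (p = 0.37300) or Ir-193 (q = 0.62700); the cluster is the binomial expansion (p + q)^2.
P(M) = 0.37300^2 = 0.139129
P(M+2) = 2 × 0.37300^1 × 0.62700^1 = 0.467742
P(M+4) = 0.62700^2 = 0.393129
The M+2 peak is largest (0.467742); scaling to 100 gives 29.74 : 100.00 : 84.05.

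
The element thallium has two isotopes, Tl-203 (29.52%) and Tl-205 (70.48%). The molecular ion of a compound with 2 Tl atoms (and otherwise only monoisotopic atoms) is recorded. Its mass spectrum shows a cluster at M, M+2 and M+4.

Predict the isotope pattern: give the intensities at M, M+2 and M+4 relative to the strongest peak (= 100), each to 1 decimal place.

Each Tl atom is independently Tl-203 (p = 0.2952) or Tl-205 (q = 0.7048); the cluster is the binomial expansion (p + q)^2.
P(M) = 0.2952^2 = 0.087143
P(M+2) = 2 × 0.2952^1 × 0.7048^1 = 0.416114
P(M+4) = 0.7048^2 = 0.496743
The M+4 peak is largest (0.496743); scaling to 100 gives 17.5 : 83.8 : 100.0.

17.5 : 83.8 : 100.0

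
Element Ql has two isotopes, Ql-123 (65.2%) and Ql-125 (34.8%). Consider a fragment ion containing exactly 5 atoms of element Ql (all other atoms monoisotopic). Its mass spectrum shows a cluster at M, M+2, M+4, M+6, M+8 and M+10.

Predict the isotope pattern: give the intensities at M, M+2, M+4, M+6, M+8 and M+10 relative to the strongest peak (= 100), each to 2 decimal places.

35.10 : 93.68 : 100.00 : 53.37 : 14.24 : 1.52

Each Ql atom is independently Ql-123 (p = 0.652) or Ql-125 (q = 0.348); the cluster is the binomial expansion (p + q)^5.
P(M) = 0.652^5 = 0.117825
P(M+2) = 5 × 0.652^4 × 0.348^1 = 0.314441
P(M+4) = 10 × 0.652^3 × 0.348^2 = 0.335661
P(M+6) = 10 × 0.652^2 × 0.348^3 = 0.179157
P(M+8) = 5 × 0.652^1 × 0.348^4 = 0.047812
P(M+10) = 0.348^5 = 0.005104
The M+4 peak is largest (0.335661); scaling to 100 gives 35.10 : 93.68 : 100.00 : 53.37 : 14.24 : 1.52.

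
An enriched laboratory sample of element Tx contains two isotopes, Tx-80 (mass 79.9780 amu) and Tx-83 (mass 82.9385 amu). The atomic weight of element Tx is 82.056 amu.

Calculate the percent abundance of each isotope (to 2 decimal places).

Writing the weighted mean with unknown fraction x of Tx-80:
79.9780·x + 82.9385·(1 − x) = 82.056
(79.9780 − 82.9385)·x = 82.056 − 82.9385
x = -0.8825 / -2.9605 = 0.29809 → 29.81% Tx-80, 70.19% Tx-83.

Tx-80: 29.81%, Tx-83: 70.19%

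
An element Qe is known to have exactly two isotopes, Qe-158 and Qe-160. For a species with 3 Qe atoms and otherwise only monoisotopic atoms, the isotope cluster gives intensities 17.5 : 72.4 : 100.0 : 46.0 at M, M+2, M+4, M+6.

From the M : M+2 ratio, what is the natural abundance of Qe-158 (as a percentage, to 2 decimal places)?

Write p for the Qe-158 fraction. I(M+2)/I(M) = [C(3,1)·p^2·(1−p)] / p^3 = 3·(1−p)/p = 72.4/17.5 = 4.1371
(1−p)/p = 4.1371/3 = 1.3790  ⇒  p = 1/(1 + 1.3790) = 0.4203
Qe-158: 42.03%, Qe-160: 57.97%.

42.03%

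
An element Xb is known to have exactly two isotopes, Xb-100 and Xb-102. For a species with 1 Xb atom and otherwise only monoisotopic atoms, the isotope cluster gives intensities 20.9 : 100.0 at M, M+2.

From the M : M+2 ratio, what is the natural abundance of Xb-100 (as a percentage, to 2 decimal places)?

17.29%

Write p for the Xb-100 fraction. I(M+2)/I(M) = [C(1,1)·p^0·(1−p)] / p^1 = 1·(1−p)/p = 100.0/20.9 = 4.7847
(1−p)/p = 4.7847/1 = 4.7847  ⇒  p = 1/(1 + 4.7847) = 0.1729
Xb-100: 17.29%, Xb-102: 82.71%.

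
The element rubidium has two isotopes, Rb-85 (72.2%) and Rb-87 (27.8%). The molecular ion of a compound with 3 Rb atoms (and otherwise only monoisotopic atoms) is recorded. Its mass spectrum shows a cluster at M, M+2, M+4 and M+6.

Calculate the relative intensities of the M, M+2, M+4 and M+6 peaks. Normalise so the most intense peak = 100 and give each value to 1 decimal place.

Each Rb atom is independently Rb-85 (p = 0.722) or Rb-87 (q = 0.278); the cluster is the binomial expansion (p + q)^3.
P(M) = 0.722^3 = 0.376367
P(M+2) = 3 × 0.722^2 × 0.278^1 = 0.434751
P(M+4) = 3 × 0.722^1 × 0.278^2 = 0.167397
P(M+6) = 0.278^3 = 0.021485
The M+2 peak is largest (0.434751); scaling to 100 gives 86.6 : 100.0 : 38.5 : 4.9.

86.6 : 100.0 : 38.5 : 4.9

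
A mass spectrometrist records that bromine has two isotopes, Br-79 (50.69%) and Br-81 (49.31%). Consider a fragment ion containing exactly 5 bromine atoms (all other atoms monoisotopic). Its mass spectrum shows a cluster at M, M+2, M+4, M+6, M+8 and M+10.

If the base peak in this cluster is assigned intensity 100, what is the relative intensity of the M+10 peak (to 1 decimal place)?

9.2

(0.5069 + 0.4931)^5 gives M 0.0335, M+2 0.1628, M+4 0.3167, M+6 0.3081, M+8 0.1498, M+10 0.0292; the largest is M+4.
P(M+4) = C(5,2) × 0.5069^3 × 0.4931^2 = 10 × 0.13024674 × 0.24314761 = 0.316692 (base)
P(M+10) = C(5,5) × 0.5069^0 × 0.4931^5 = 1 × 1.0000 × 0.02915245 = 0.029152
Relative intensity = 0.029152 / 0.316692 × 100 = 9.2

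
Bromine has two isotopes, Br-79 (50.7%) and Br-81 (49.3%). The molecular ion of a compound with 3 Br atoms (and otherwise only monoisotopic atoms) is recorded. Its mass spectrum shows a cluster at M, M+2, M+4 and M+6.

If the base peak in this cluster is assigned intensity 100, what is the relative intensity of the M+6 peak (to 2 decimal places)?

31.52

Term probabilities: M 0.1303, M+2 0.3802, M+4 0.3697, M+6 0.1198. Base peak = M+2.
P(M+2) = C(3,1) × 0.507^2 × 0.493^1 = 3 × 0.257049 × 0.4930 = 0.380175 (base)
P(M+6) = C(3,3) × 0.507^0 × 0.493^3 = 1 × 1.0000 × 0.11982316 = 0.119823
Relative intensity = 0.119823 / 0.380175 × 100 = 31.52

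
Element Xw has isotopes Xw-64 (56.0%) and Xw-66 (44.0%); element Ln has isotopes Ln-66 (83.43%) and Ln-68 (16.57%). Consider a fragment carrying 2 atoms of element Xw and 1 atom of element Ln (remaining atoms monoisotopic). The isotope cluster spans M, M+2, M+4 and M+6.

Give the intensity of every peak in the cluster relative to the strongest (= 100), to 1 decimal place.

56.5 : 100.0 : 52.5 : 6.9

Element Xw pattern (n=2): 0.3136 : 0.4928 : 0.1936
Element Ln pattern (n=1): 0.8343 : 0.1657
Convolve the two distributions (both contribute in 2-u steps):
  M: 0.3136×0.8343 = 0.261636
  M+2: 0.3136×0.1657 + 0.4928×0.8343 = 0.463107
  M+4: 0.4928×0.1657 + 0.1936×0.8343 = 0.243177
  M+6: 0.1936×0.1657 = 0.032080
Scale to base peak (0.463107) = 100: 56.5 : 100.0 : 52.5 : 6.9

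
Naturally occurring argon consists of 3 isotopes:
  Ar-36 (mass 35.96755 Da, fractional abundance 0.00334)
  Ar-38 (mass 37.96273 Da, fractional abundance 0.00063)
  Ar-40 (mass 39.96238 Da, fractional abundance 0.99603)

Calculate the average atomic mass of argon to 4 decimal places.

The abundance-weighted mean is 0.00334 × 35.96755 + 0.00063 × 37.96273 + 0.99603 × 39.96238
= 0.120132 + 0.023917 + 39.803729 = 39.947778 Da

39.9478 Da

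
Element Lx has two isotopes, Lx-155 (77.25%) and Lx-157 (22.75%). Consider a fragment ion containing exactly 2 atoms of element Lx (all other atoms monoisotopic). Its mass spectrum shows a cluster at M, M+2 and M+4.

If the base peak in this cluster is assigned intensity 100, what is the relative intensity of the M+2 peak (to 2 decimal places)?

Binomial terms of (0.7725 + 0.2275)^2: M 0.5968, M+2 0.3515, M+4 0.0518 → M is the base peak.
P(M) = C(2,0) × 0.7725^2 × 0.2275^0 = 1 × 0.59675625 × 1.0000 = 0.596756 (base)
P(M+2) = C(2,1) × 0.7725^1 × 0.2275^1 = 2 × 0.7725 × 0.2275 = 0.351488
Relative intensity = 0.351488 / 0.596756 × 100 = 58.90

58.90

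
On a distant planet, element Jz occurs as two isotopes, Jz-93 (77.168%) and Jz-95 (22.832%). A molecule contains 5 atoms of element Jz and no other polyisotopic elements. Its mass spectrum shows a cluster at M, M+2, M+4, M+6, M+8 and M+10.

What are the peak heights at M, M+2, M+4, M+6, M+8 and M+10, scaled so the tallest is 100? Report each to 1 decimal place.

67.6 : 100.0 : 59.2 : 17.5 : 2.6 : 0.2

Each Jz atom is independently Jz-93 (p = 0.77168) or Jz-95 (q = 0.22832); the cluster is the binomial expansion (p + q)^5.
P(M) = 0.77168^5 = 0.273644
P(M+2) = 5 × 0.77168^4 × 0.22832^1 = 0.404821
P(M+4) = 10 × 0.77168^3 × 0.22832^2 = 0.239552
P(M+6) = 10 × 0.77168^2 × 0.22832^3 = 0.070877
P(M+8) = 5 × 0.77168^1 × 0.22832^4 = 0.010485
P(M+10) = 0.22832^5 = 0.000620
The M+2 peak is largest (0.404821); scaling to 100 gives 67.6 : 100.0 : 59.2 : 17.5 : 2.6 : 0.2.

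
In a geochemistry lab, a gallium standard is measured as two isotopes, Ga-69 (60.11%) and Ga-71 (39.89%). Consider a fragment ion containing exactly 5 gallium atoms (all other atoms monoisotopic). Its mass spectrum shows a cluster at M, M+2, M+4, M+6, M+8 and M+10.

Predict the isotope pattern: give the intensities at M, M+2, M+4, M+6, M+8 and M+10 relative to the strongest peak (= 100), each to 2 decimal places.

Each Ga atom is independently Ga-69 (p = 0.6011) or Ga-71 (q = 0.3989); the cluster is the binomial expansion (p + q)^5.
P(M) = 0.6011^5 = 0.078475
P(M+2) = 5 × 0.6011^4 × 0.3989^1 = 0.260388
P(M+4) = 10 × 0.6011^3 × 0.3989^2 = 0.345596
P(M+6) = 10 × 0.6011^2 × 0.3989^3 = 0.229343
P(M+8) = 5 × 0.6011^1 × 0.3989^4 = 0.076098
P(M+10) = 0.3989^5 = 0.010100
The M+4 peak is largest (0.345596); scaling to 100 gives 22.71 : 75.34 : 100.00 : 66.36 : 22.02 : 2.92.

22.71 : 75.34 : 100.00 : 66.36 : 22.02 : 2.92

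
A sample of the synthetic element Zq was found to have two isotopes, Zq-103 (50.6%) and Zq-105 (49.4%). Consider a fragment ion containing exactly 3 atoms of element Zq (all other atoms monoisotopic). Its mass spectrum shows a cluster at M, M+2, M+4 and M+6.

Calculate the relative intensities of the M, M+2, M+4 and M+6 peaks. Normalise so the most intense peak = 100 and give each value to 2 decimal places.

Each Zq atom is independently Zq-103 (p = 0.506) or Zq-105 (q = 0.494); the cluster is the binomial expansion (p + q)^3.
P(M) = 0.506^3 = 0.129554
P(M+2) = 3 × 0.506^2 × 0.494^1 = 0.379445
P(M+4) = 3 × 0.506^1 × 0.494^2 = 0.370447
P(M+6) = 0.494^3 = 0.120554
The M+2 peak is largest (0.379445); scaling to 100 gives 34.14 : 100.00 : 97.63 : 31.77.

34.14 : 100.00 : 97.63 : 31.77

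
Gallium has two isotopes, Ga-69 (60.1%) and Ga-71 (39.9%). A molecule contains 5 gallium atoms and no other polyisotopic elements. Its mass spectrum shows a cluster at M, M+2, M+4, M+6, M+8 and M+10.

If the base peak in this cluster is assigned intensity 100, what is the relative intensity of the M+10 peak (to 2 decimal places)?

2.93

Term probabilities: M 0.0784, M+2 0.2603, M+4 0.3456, M+6 0.2294, M+8 0.0762, M+10 0.0101. Base peak = M+4.
P(M+4) = C(5,2) × 0.601^3 × 0.399^2 = 10 × 0.2170818 × 0.159201 = 0.345596 (base)
P(M+10) = C(5,5) × 0.601^0 × 0.399^5 = 1 × 1.0000 × 0.01011264 = 0.010113
Relative intensity = 0.010113 / 0.345596 × 100 = 2.93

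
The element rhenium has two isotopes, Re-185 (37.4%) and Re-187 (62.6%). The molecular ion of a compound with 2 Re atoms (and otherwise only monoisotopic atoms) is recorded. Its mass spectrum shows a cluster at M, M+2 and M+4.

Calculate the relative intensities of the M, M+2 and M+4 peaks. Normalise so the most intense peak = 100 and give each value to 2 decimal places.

Each Re atom is independently Re-185 (p = 0.374) or Re-187 (q = 0.626); the cluster is the binomial expansion (p + q)^2.
P(M) = 0.374^2 = 0.139876
P(M+2) = 2 × 0.374^1 × 0.626^1 = 0.468248
P(M+4) = 0.626^2 = 0.391876
The M+2 peak is largest (0.468248); scaling to 100 gives 29.87 : 100.00 : 83.69.

29.87 : 100.00 : 83.69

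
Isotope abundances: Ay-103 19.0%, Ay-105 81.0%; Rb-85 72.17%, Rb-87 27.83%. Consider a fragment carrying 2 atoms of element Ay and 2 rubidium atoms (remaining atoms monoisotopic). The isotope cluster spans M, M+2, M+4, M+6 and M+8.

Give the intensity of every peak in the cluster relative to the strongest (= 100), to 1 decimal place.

4.0 : 37.3 : 100.0 : 61.4 : 10.9

Element Ay pattern (n=2): 0.0361 : 0.3078 : 0.6561
Rubidium pattern (n=2): 0.52085089 : 0.40169822 : 0.07745089
Convolve the two distributions (both contribute in 2-u steps):
  M: 0.0361×0.52085089 = 0.018803
  M+2: 0.0361×0.40169822 + 0.3078×0.52085089 = 0.174819
  M+4: 0.0361×0.07745089 + 0.3078×0.40169822 + 0.6561×0.52085089 = 0.468169
  M+6: 0.3078×0.07745089 + 0.6561×0.40169822 = 0.287394
  M+8: 0.6561×0.07745089 = 0.050816
Scale to base peak (0.468169) = 100: 4.0 : 37.3 : 100.0 : 61.4 : 10.9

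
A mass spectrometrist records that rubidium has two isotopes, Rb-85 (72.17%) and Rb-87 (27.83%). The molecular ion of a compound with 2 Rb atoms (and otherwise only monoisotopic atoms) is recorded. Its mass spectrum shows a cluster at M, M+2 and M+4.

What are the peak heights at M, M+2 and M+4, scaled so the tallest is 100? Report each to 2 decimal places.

Expanding (0.7217 + 0.2783)^2:
P(M) = 0.7217^2 = 0.520851
P(M+2) = 2 × 0.7217^1 × 0.2783^1 = 0.401698
P(M+4) = 0.2783^2 = 0.077451
The M peak is largest (0.520851); scaling to 100 gives 100.00 : 77.12 : 14.87.

100.00 : 77.12 : 14.87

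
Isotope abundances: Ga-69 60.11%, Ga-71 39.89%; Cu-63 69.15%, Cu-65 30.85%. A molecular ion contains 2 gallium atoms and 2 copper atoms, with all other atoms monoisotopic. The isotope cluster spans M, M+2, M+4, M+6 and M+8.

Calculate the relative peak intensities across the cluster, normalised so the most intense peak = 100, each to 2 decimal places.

45.06 : 100.00 : 82.17 : 29.61 : 3.95

Gallium pattern (n=2): 0.36132121 : 0.47955758 : 0.15912121
Copper pattern (n=2): 0.47817225 : 0.4266555 : 0.09517225
Convolve the two distributions (both contribute in 2-u steps):
  M: 0.36132121×0.47817225 = 0.172774
  M+2: 0.36132121×0.4266555 + 0.47955758×0.47817225 = 0.383471
  M+4: 0.36132121×0.09517225 + 0.47955758×0.4266555 + 0.15912121×0.47817225 = 0.315081
  M+6: 0.47955758×0.09517225 + 0.15912121×0.4266555 = 0.113531
  M+8: 0.15912121×0.09517225 = 0.015144
Scale to base peak (0.383471) = 100: 45.06 : 100.00 : 82.17 : 29.61 : 3.95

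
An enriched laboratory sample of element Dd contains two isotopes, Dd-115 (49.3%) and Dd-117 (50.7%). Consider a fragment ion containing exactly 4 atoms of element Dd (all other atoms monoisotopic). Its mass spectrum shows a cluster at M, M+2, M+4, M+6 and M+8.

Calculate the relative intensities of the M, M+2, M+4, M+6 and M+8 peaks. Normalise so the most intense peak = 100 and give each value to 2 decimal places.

Each Dd atom is independently Dd-115 (p = 0.493) or Dd-117 (q = 0.507); the cluster is the binomial expansion (p + q)^4.
P(M) = 0.493^4 = 0.059073
P(M+2) = 4 × 0.493^3 × 0.507^1 = 0.243001
P(M+4) = 6 × 0.493^2 × 0.507^2 = 0.374853
P(M+6) = 4 × 0.493^1 × 0.507^3 = 0.256999
P(M+8) = 0.507^4 = 0.066074
The M+4 peak is largest (0.374853); scaling to 100 gives 15.76 : 64.83 : 100.00 : 68.56 : 17.63.

15.76 : 64.83 : 100.00 : 68.56 : 17.63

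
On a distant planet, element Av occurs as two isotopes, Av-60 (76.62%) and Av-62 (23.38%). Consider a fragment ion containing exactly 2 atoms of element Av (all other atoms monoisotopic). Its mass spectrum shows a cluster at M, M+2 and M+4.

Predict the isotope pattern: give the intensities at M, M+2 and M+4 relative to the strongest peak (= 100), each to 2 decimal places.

100.00 : 61.03 : 9.31

The 2 Av atoms are independent, so intensities follow the terms of (0.7662 + 0.2338)^2.
P(M) = 0.7662^2 = 0.587062
P(M+2) = 2 × 0.7662^1 × 0.2338^1 = 0.358275
P(M+4) = 0.2338^2 = 0.054662
The M peak is largest (0.587062); scaling to 100 gives 100.00 : 61.03 : 9.31.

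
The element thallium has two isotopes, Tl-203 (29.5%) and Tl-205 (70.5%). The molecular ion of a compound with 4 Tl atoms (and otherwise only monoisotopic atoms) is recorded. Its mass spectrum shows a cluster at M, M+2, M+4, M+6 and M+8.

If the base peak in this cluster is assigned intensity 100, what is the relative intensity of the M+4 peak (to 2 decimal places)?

62.77

Binomial terms of (0.295 + 0.705)^4: M 0.0076, M+2 0.0724, M+4 0.2595, M+6 0.4135, M+8 0.2470 → M+6 is the base peak.
P(M+6) = C(4,3) × 0.295^1 × 0.705^3 = 4 × 0.2950 × 0.35040263 = 0.413475 (base)
P(M+4) = C(4,2) × 0.295^2 × 0.705^2 = 6 × 0.087025 × 0.497025 = 0.259522
Relative intensity = 0.259522 / 0.413475 × 100 = 62.77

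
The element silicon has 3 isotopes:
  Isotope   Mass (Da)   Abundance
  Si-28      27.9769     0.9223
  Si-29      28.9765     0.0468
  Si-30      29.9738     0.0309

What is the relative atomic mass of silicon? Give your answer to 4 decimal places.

The abundance-weighted mean is 0.9223 × 27.9769 + 0.0468 × 28.9765 + 0.0309 × 29.9738
= 25.80309 + 1.35610 + 0.92619 = 28.08538 Da

28.0854 Da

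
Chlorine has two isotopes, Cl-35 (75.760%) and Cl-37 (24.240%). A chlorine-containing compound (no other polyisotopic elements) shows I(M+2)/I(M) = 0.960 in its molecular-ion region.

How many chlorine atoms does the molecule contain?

With n Cl atoms, P(M+2)/P(M) = C(n,1)·p^(n−1)q / p^n = n·q/p = n · 0.24240/0.75760.
n = 0.960 × 0.75760/0.24240 = 3.00 ≈ 3

3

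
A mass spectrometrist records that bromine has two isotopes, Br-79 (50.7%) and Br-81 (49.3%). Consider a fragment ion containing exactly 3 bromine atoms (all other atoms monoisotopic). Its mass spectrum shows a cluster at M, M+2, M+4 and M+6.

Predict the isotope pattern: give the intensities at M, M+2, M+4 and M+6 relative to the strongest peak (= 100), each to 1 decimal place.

34.3 : 100.0 : 97.2 : 31.5

Expanding (0.507 + 0.493)^3:
P(M) = 0.507^3 = 0.130324
P(M+2) = 3 × 0.507^2 × 0.493^1 = 0.380175
P(M+4) = 3 × 0.507^1 × 0.493^2 = 0.369678
P(M+6) = 0.493^3 = 0.119823
The M+2 peak is largest (0.380175); scaling to 100 gives 34.3 : 100.0 : 97.2 : 31.5.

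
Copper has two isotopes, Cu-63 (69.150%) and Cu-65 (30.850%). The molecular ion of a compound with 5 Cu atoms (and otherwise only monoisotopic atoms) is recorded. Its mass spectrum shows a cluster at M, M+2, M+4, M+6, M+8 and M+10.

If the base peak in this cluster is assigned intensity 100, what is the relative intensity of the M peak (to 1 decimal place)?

(0.69150 + 0.30850)^5 gives M 0.1581, M+2 0.3527, M+4 0.3147, M+6 0.1404, M+8 0.0313, M+10 0.0028; the largest is M+2.
P(M+2) = C(5,1) × 0.69150^4 × 0.30850^1 = 5 × 0.2286487 × 0.3085 = 0.352691 (base)
P(M) = C(5,0) × 0.69150^5 × 0.30850^0 = 1 × 0.15811058 × 1.0000 = 0.158111
Relative intensity = 0.158111 / 0.352691 × 100 = 44.8

44.8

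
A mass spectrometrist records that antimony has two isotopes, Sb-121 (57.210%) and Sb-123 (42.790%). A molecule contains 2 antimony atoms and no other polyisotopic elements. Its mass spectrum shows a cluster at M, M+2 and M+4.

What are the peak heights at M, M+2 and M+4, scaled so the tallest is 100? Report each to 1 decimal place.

66.8 : 100.0 : 37.4

Expanding (0.57210 + 0.42790)^2:
P(M) = 0.57210^2 = 0.327298
P(M+2) = 2 × 0.57210^1 × 0.42790^1 = 0.489603
P(M+4) = 0.42790^2 = 0.183098
The M+2 peak is largest (0.489603); scaling to 100 gives 66.8 : 100.0 : 37.4.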